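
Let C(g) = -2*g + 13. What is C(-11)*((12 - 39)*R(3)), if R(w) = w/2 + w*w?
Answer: -19845/2 ≈ -9922.5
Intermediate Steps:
C(g) = 13 - 2*g
R(w) = w² + w/2 (R(w) = w*(½) + w² = w/2 + w² = w² + w/2)
C(-11)*((12 - 39)*R(3)) = (13 - 2*(-11))*((12 - 39)*(3*(½ + 3))) = (13 + 22)*(-81*7/2) = 35*(-27*21/2) = 35*(-567/2) = -19845/2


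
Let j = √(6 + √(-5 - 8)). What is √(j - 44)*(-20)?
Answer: -20*√(-44 + √(6 + I*√13)) ≈ -1.0983 - 128.77*I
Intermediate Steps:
j = √(6 + I*√13) (j = √(6 + √(-13)) = √(6 + I*√13) ≈ 2.5495 + 0.70711*I)
√(j - 44)*(-20) = √(√(6 + I*√13) - 44)*(-20) = √(-44 + √(6 + I*√13))*(-20) = -20*√(-44 + √(6 + I*√13))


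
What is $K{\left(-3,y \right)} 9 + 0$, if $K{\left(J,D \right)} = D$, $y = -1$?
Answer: $-9$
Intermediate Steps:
$K{\left(-3,y \right)} 9 + 0 = \left(-1\right) 9 + 0 = -9 + 0 = -9$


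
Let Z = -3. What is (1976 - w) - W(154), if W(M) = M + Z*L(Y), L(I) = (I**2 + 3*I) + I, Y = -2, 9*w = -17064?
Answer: 3706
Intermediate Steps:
w = -1896 (w = (1/9)*(-17064) = -1896)
L(I) = I**2 + 4*I
W(M) = 12 + M (W(M) = M - (-6)*(4 - 2) = M - (-6)*2 = M - 3*(-4) = M + 12 = 12 + M)
(1976 - w) - W(154) = (1976 - 1*(-1896)) - (12 + 154) = (1976 + 1896) - 1*166 = 3872 - 166 = 3706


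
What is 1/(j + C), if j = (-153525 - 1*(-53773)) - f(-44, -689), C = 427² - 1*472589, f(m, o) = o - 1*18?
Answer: -1/389305 ≈ -2.5687e-6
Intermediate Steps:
f(m, o) = -18 + o (f(m, o) = o - 18 = -18 + o)
C = -290260 (C = 182329 - 472589 = -290260)
j = -99045 (j = (-153525 - 1*(-53773)) - (-18 - 689) = (-153525 + 53773) - 1*(-707) = -99752 + 707 = -99045)
1/(j + C) = 1/(-99045 - 290260) = 1/(-389305) = -1/389305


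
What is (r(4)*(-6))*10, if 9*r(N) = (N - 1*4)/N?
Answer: 0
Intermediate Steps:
r(N) = (-4 + N)/(9*N) (r(N) = ((N - 1*4)/N)/9 = ((N - 4)/N)/9 = ((-4 + N)/N)/9 = (-4 + N)/(9*N))
(r(4)*(-6))*10 = (((⅑)*(-4 + 4)/4)*(-6))*10 = (((⅑)*(¼)*0)*(-6))*10 = (0*(-6))*10 = 0*10 = 0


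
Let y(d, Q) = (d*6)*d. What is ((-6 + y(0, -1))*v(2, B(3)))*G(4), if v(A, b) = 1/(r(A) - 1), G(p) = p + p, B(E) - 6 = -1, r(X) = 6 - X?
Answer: -16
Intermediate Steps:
B(E) = 5 (B(E) = 6 - 1 = 5)
G(p) = 2*p
y(d, Q) = 6*d² (y(d, Q) = (6*d)*d = 6*d²)
v(A, b) = 1/(5 - A) (v(A, b) = 1/((6 - A) - 1) = 1/(5 - A))
((-6 + y(0, -1))*v(2, B(3)))*G(4) = ((-6 + 6*0²)*(-1/(-5 + 2)))*(2*4) = ((-6 + 6*0)*(-1/(-3)))*8 = ((-6 + 0)*(-1*(-⅓)))*8 = -6*⅓*8 = -2*8 = -16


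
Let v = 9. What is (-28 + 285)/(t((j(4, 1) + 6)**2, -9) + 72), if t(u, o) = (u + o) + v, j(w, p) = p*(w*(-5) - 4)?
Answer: 257/396 ≈ 0.64899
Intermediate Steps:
j(w, p) = p*(-4 - 5*w) (j(w, p) = p*(-5*w - 4) = p*(-4 - 5*w))
t(u, o) = 9 + o + u (t(u, o) = (u + o) + 9 = (o + u) + 9 = 9 + o + u)
(-28 + 285)/(t((j(4, 1) + 6)**2, -9) + 72) = (-28 + 285)/((9 - 9 + (-1*1*(4 + 5*4) + 6)**2) + 72) = 257/((9 - 9 + (-1*1*(4 + 20) + 6)**2) + 72) = 257/((9 - 9 + (-1*1*24 + 6)**2) + 72) = 257/((9 - 9 + (-24 + 6)**2) + 72) = 257/((9 - 9 + (-18)**2) + 72) = 257/((9 - 9 + 324) + 72) = 257/(324 + 72) = 257/396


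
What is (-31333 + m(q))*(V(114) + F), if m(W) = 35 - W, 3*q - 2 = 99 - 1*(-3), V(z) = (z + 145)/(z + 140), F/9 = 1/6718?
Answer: -40941956876/1279779 ≈ -31991.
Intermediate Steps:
F = 9/6718 ≈ 0.0013397
V(z) = (145 + z)/(140 + z)
q = 104/3 (q = ⅔ + (99 - 1*(-3))/3 = ⅔ + (99 + 3)/3 = ⅔ + (⅓)*102 = ⅔ + 34 = 104/3 ≈ 34.667)
(-31333 + m(q))*(V(114) + F) = (-31333 + (35 - 1*104/3))*((145 + 114)/(140 + 114) + 9/6718) = (-31333 + (35 - 104/3))*(259/254 + 9/6718) = (-31333 + ⅓)*((1/254)*259 + 9/6718) = -93998*(259/254 + 9/6718)/3 = -93998/3*435562/426593 = -40941956876/1279779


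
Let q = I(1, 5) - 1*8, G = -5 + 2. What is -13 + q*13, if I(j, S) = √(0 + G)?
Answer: -117 + 13*I*√3 ≈ -117.0 + 22.517*I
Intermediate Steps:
G = -3
I(j, S) = I*√3 (I(j, S) = √(0 - 3) = √(-3) = I*√3)
q = -8 + I*√3 (q = I*√3 - 1*8 = I*√3 - 8 = -8 + I*√3 ≈ -8.0 + 1.732*I)
-13 + q*13 = -13 + (-8 + I*√3)*13 = -13 + (-104 + 13*I*√3) = -117 + 13*I*√3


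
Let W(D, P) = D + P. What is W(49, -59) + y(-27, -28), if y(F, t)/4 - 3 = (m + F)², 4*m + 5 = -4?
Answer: 13697/4 ≈ 3424.3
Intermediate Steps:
m = -9/4 (m = -5/4 + (¼)*(-4) = -5/4 - 1 = -9/4 ≈ -2.2500)
y(F, t) = 12 + 4*(-9/4 + F)²
W(49, -59) + y(-27, -28) = (49 - 59) + (12 + (-9 + 4*(-27))²/4) = -10 + (12 + (-9 - 108)²/4) = -10 + (12 + (¼)*(-117)²) = -10 + (12 + (¼)*13689) = -10 + (12 + 13689/4) = -10 + 13737/4 = 13697/4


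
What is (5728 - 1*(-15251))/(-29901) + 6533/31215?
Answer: -153172084/311119905 ≈ -0.49232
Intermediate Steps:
(5728 - 1*(-15251))/(-29901) + 6533/31215 = (5728 + 15251)*(-1/29901) + 6533*(1/31215) = 20979*(-1/29901) + 6533/31215 = -6993/9967 + 6533/31215 = -153172084/311119905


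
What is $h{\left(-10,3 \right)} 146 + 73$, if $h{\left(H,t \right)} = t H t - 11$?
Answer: $-14673$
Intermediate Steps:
$h{\left(H,t \right)} = -11 + H t^{2}$ ($h{\left(H,t \right)} = H t t - 11 = H t^{2} - 11 = -11 + H t^{2}$)
$h{\left(-10,3 \right)} 146 + 73 = \left(-11 - 10 \cdot 3^{2}\right) 146 + 73 = \left(-11 - 90\right) 146 + 73 = \left(-101\right) 146 + 73 = -14746 + 73 = -14673$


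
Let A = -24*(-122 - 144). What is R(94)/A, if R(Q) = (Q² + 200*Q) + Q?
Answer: 13865/3192 ≈ 4.3437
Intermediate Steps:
R(Q) = Q² + 201*Q
A = 6384 (A = -24*(-266) = 6384)
R(94)/A = (94*(201 + 94))/6384 = (94*295)*(1/6384) = 27730*(1/6384) = 13865/3192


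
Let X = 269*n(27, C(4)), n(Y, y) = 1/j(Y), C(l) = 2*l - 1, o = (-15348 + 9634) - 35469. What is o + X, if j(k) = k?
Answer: -1111672/27 ≈ -41173.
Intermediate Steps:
o = -41183 (o = -5714 - 35469 = -41183)
C(l) = -1 + 2*l
n(Y, y) = 1/Y
X = 269/27 ≈ 9.9630
o + X = -41183 + 269/27 = -1111672/27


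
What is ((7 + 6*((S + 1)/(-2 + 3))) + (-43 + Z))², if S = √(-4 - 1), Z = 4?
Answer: 496 - 312*I*√5 ≈ 496.0 - 697.65*I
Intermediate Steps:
S = I*√5 (S = √(-5) = I*√5 ≈ 2.2361*I)
((7 + 6*((S + 1)/(-2 + 3))) + (-43 + Z))² = ((7 + 6*((I*√5 + 1)/(-2 + 3))) + (-43 + 4))² = ((7 + 6*((1 + I*√5)/1)) - 39)² = ((7 + 6*((1 + I*√5)*1)) - 39)² = ((7 + 6*(1 + I*√5)) - 39)² = ((7 + (6 + 6*I*√5)) - 39)² = ((13 + 6*I*√5) - 39)² = (-26 + 6*I*√5)²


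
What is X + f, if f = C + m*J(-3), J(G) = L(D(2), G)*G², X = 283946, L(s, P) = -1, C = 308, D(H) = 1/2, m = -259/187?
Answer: 53157829/187 ≈ 2.8427e+5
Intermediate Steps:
m = -259/187 (m = -259*1/187 = -259/187 ≈ -1.3850)
D(H) = ½
J(G) = -G²
f = 59927/187 (f = 308 - (-259)*(-3)²/187 = 308 - (-259)*9/187 = 308 - 259/187*(-9) = 308 + 2331/187 = 59927/187 ≈ 320.47)
X + f = 283946 + 59927/187 = 53157829/187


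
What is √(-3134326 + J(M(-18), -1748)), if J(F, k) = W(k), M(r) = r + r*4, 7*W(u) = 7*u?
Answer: I*√3136074 ≈ 1770.9*I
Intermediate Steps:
W(u) = u (W(u) = (7*u)/7 = u)
M(r) = 5*r (M(r) = r + 4*r = 5*r)
J(F, k) = k
√(-3134326 + J(M(-18), -1748)) = √(-3134326 - 1748) = √(-3136074) = I*√3136074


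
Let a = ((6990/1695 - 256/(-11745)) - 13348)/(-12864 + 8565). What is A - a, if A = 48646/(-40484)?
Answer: -17146812637241/3982486683870 ≈ -4.3056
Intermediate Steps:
A = -24323/20242 (A = 48646*(-1/40484) = -24323/20242 ≈ -1.2016)
a = 17709763282/5705568315 (a = ((6990*(1/1695) - 256*(-1/11745)) - 13348)/(-4299) = ((466/113 + 256/11745) - 13348)*(-1/4299) = (5502098/1327185 - 13348)*(-1/4299) = -17709763282/1327185*(-1/4299) = 17709763282/5705568315 ≈ 3.1039)
A - a = -24323/20242 - 1*17709763282/5705568315 = -24323/20242 - 17709763282/5705568315 = -17146812637241/3982486683870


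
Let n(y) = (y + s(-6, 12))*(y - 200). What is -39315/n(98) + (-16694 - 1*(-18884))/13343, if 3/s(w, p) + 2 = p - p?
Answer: 182045405/43778383 ≈ 4.1583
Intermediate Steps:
s(w, p) = -3/2 (s(w, p) = 3/(-2 + (p - p)) = 3/(-2 + 0) = 3/(-2) = 3*(-½) = -3/2)
n(y) = (-200 + y)*(-3/2 + y) (n(y) = (y - 3/2)*(y - 200) = (-3/2 + y)*(-200 + y) = (-200 + y)*(-3/2 + y))
-39315/n(98) + (-16694 - 1*(-18884))/13343 = -39315/(300 + 98² - 403/2*98) + (-16694 - 1*(-18884))/13343 = -39315/(300 + 9604 - 19747) + (-16694 + 18884)*(1/13343) = -39315/(-9843) + 2190*(1/13343) = -39315*(-1/9843) + 2190/13343 = 13105/3281 + 2190/13343 = 182045405/43778383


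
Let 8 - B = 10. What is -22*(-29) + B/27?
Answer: 17224/27 ≈ 637.93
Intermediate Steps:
B = -2 (B = 8 - 1*10 = 8 - 10 = -2)
-22*(-29) + B/27 = -22*(-29) - 2/27 = 638 - 2*1/27 = 638 - 2/27 = 17224/27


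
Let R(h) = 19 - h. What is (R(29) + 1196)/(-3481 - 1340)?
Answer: -1186/4821 ≈ -0.24601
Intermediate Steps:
(R(29) + 1196)/(-3481 - 1340) = ((19 - 1*29) + 1196)/(-3481 - 1340) = ((19 - 29) + 1196)/(-4821) = (-10 + 1196)*(-1/4821) = 1186*(-1/4821) = -1186/4821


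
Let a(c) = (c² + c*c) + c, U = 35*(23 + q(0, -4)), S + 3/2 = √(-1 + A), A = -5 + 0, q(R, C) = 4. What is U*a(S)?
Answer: -8505 - 4725*I*√6 ≈ -8505.0 - 11574.0*I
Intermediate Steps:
A = -5
S = -3/2 + I*√6 (S = -3/2 + √(-1 - 5) = -3/2 + √(-6) = -3/2 + I*√6 ≈ -1.5 + 2.4495*I)
U = 945 (U = 35*(23 + 4) = 35*27 = 945)
a(c) = c + 2*c² (a(c) = (c² + c²) + c = 2*c² + c = c + 2*c²)
U*a(S) = 945*((-3/2 + I*√6)*(1 + 2*(-3/2 + I*√6))) = 945*((-3/2 + I*√6)*(1 + (-3 + 2*I*√6))) = 945*((-3/2 + I*√6)*(-2 + 2*I*√6)) = 945*((-2 + 2*I*√6)*(-3/2 + I*√6)) = 945*(-2 + 2*I*√6)*(-3/2 + I*√6)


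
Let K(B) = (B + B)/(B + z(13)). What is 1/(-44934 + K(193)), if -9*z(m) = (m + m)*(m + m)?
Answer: -1061/47671500 ≈ -2.2256e-5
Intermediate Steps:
z(m) = -4*m²/9 (z(m) = -(m + m)*(m + m)/9 = -2*m*2*m/9 = -4*m²/9)
K(B) = 2*B/(-676/9 + B) (K(B) = (B + B)/(B - 4/9*13²) = (2*B)/(B - 4/9*169) = (2*B)/(B - 676/9) = (2*B)/(-676/9 + B) = 2*B/(-676/9 + B))
1/(-44934 + K(193)) = 1/(-44934 + 18*193/(-676 + 9*193)) = 1/(-44934 + 18*193/(-676 + 1737)) = 1/(-44934 + 18*193/1061) = 1/(-44934 + 18*193*(1/1061)) = 1/(-44934 + 3474/1061) = 1/(-47671500/1061) = -1061/47671500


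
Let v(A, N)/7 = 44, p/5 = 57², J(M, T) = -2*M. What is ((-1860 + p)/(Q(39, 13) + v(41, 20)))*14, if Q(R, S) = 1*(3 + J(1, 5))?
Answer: 67130/103 ≈ 651.75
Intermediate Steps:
p = 16245 (p = 5*57² = 5*3249 = 16245)
v(A, N) = 308 (v(A, N) = 7*44 = 308)
Q(R, S) = 1 (Q(R, S) = 1*(3 - 2*1) = 1*(3 - 2) = 1*1 = 1)
((-1860 + p)/(Q(39, 13) + v(41, 20)))*14 = ((-1860 + 16245)/(1 + 308))*14 = (14385/309)*14 = (14385*(1/309))*14 = (4795/103)*14 = 67130/103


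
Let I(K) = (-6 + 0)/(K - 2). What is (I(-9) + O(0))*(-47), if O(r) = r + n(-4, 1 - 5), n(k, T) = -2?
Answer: 752/11 ≈ 68.364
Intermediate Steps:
I(K) = -6/(-2 + K)
O(r) = -2 + r (O(r) = r - 2 = -2 + r)
(I(-9) + O(0))*(-47) = (-6/(-2 - 9) + (-2 + 0))*(-47) = (-6/(-11) - 2)*(-47) = (-6*(-1/11) - 2)*(-47) = (6/11 - 2)*(-47) = -16/11*(-47) = 752/11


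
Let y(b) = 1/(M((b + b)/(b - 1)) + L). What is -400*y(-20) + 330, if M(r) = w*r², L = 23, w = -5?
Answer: 530790/2143 ≈ 247.69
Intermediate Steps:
M(r) = -5*r²
y(b) = 1/(23 - 20*b²/(-1 + b)²) (y(b) = 1/(-5*(b + b)²/(b - 1)² + 23) = 1/(-5*4*b²/(-1 + b)² + 23) = 1/(-20*b²/(-1 + b)² + 23) = 1/(23 - 20*b²/(-1 + b)²))
-400*y(-20) + 330 = -(-400)*(-1 - 20)²/(-23*(-1 - 20)² + 20*(-20)²) + 330 = -(-400)*(-21)²/(-23*(-21)² + 20*400) + 330 = -(-400)*441/(-23*441 + 8000) + 330 = -(-400)*441/(-10143 + 8000) + 330 = -(-400)*441/(-2143) + 330 = -(-400)*441*(-1)/2143 + 330 = -400*441/2143 + 330 = -176400/2143 + 330 = 530790/2143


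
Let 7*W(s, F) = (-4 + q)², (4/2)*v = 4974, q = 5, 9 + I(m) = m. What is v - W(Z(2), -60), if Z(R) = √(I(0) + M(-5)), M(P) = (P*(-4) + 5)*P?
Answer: 17408/7 ≈ 2486.9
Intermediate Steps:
I(m) = -9 + m
M(P) = P*(5 - 4*P) (M(P) = (-4*P + 5)*P = (5 - 4*P)*P = P*(5 - 4*P))
v = 2487 (v = (½)*4974 = 2487)
Z(R) = I*√134 (Z(R) = √((-9 + 0) - 5*(5 - 4*(-5))) = √(-9 - 5*(5 + 20)) = √(-9 - 5*25) = √(-9 - 125) = √(-134) = I*√134)
W(s, F) = ⅐ (W(s, F) = (-4 + 5)²/7 = (⅐)*1² = (⅐)*1 = ⅐)
v - W(Z(2), -60) = 2487 - 1*⅐ = 2487 - ⅐ = 17408/7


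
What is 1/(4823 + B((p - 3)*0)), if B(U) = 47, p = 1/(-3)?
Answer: 1/4870 ≈ 0.00020534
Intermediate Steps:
p = -1/3 ≈ -0.33333
1/(4823 + B((p - 3)*0)) = 1/(4823 + 47) = 1/4870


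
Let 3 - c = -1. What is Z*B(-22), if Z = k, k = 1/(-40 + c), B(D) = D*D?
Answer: -121/9 ≈ -13.444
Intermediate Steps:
B(D) = D**2
c = 4 (c = 3 - 1*(-1) = 3 + 1 = 4)
k = -1/36 (k = 1/(-40 + 4) = 1/(-36) = -1/36 ≈ -0.027778)
Z = -1/36 ≈ -0.027778
Z*B(-22) = -1/36*(-22)**2 = -1/36*484 = -121/9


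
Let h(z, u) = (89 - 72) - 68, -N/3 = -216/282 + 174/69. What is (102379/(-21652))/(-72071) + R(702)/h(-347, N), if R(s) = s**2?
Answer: -256337139133813/26528181964 ≈ -9662.8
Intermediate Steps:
N = -5694/1081 (N = -3*(-216/282 + 174/69) = -3*(-216*1/282 + 174*(1/69)) = -3*(-36/47 + 58/23) = -3*1898/1081 = -5694/1081 ≈ -5.2673)
h(z, u) = -51 (h(z, u) = 17 - 68 = -51)
(102379/(-21652))/(-72071) + R(702)/h(-347, N) = (102379/(-21652))/(-72071) + 702**2/(-51) = (102379*(-1/21652))*(-1/72071) + 492804*(-1/51) = -102379/21652*(-1/72071) - 164268/17 = 102379/1560481292 - 164268/17 = -256337139133813/26528181964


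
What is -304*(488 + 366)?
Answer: -259616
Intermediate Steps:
-304*(488 + 366) = -304*854 = -259616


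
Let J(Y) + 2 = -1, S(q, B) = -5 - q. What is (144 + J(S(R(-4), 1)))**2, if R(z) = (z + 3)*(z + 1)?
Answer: 19881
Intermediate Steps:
R(z) = (1 + z)*(3 + z) (R(z) = (3 + z)*(1 + z) = (1 + z)*(3 + z))
J(Y) = -3 (J(Y) = -2 - 1 = -3)
(144 + J(S(R(-4), 1)))**2 = (144 - 3)**2 = 141**2 = 19881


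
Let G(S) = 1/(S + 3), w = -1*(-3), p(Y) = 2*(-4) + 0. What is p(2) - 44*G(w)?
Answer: -46/3 ≈ -15.333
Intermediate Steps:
p(Y) = -8 (p(Y) = -8 + 0 = -8)
w = 3
G(S) = 1/(3 + S)
p(2) - 44*G(w) = -8 - 44/(3 + 3) = -8 - 44/6 = -8 - 44*1/6 = -8 - 22/3 = -46/3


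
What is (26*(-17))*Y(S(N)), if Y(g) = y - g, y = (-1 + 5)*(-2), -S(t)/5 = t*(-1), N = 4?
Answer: 12376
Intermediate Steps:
S(t) = 5*t (S(t) = -5*t*(-1) = -(-5)*t = 5*t)
y = -8 (y = 4*(-2) = -8)
Y(g) = -8 - g
(26*(-17))*Y(S(N)) = (26*(-17))*(-8 - 5*4) = -442*(-8 - 1*20) = -442*(-8 - 20) = -442*(-28) = 12376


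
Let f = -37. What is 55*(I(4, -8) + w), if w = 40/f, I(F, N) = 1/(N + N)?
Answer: -37235/592 ≈ -62.897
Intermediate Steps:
I(F, N) = 1/(2*N)
w = -40/37 (w = 40/(-37) = 40*(-1/37) = -40/37 ≈ -1.0811)
55*(I(4, -8) + w) = 55*((½)/(-8) - 40/37) = 55*((½)*(-⅛) - 40/37) = 55*(-1/16 - 40/37) = 55*(-677/592) = -37235/592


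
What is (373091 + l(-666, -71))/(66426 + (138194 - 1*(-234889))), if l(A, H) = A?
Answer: 372425/439509 ≈ 0.84737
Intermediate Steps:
(373091 + l(-666, -71))/(66426 + (138194 - 1*(-234889))) = (373091 - 666)/(66426 + (138194 - 1*(-234889))) = 372425/(66426 + (138194 + 234889)) = 372425/(66426 + 373083) = 372425/439509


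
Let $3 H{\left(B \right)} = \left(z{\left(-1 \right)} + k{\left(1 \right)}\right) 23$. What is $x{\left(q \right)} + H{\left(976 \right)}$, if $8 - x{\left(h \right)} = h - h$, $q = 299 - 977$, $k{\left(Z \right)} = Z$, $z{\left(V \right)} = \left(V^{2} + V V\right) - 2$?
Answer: $\frac{47}{3} \approx 15.667$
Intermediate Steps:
$z{\left(V \right)} = -2 + 2 V^{2}$ ($z{\left(V \right)} = \left(V^{2} + V^{2}\right) - 2 = 2 V^{2} - 2 = -2 + 2 V^{2}$)
$q = -678$
$x{\left(h \right)} = 8$ ($x{\left(h \right)} = 8 - \left(h - h\right) = 8 - 0 = 8 + 0 = 8$)
$H{\left(B \right)} = \frac{23}{3}$ ($H{\left(B \right)} = \frac{\left(\left(-2 + 2 \left(-1\right)^{2}\right) + 1\right) 23}{3} = \frac{\left(\left(-2 + 2 \cdot 1\right) + 1\right) 23}{3} = \frac{\left(\left(-2 + 2\right) + 1\right) 23}{3} = \frac{\left(0 + 1\right) 23}{3} = \frac{1 \cdot 23}{3} = \frac{1}{3} \cdot 23 = \frac{23}{3}$)
$x{\left(q \right)} + H{\left(976 \right)} = 8 + \frac{23}{3} = \frac{47}{3}$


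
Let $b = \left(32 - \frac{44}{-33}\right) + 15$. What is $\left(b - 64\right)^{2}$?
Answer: $\frac{2209}{9} \approx 245.44$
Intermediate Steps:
$b = \frac{145}{3}$ ($b = \left(32 - - \frac{4}{3}\right) + 15 = \left(32 + \frac{4}{3}\right) + 15 = \frac{100}{3} + 15 = \frac{145}{3} \approx 48.333$)
$\left(b - 64\right)^{2} = \left(\frac{145}{3} - 64\right)^{2} = \left(- \frac{47}{3}\right)^{2} = \frac{2209}{9}$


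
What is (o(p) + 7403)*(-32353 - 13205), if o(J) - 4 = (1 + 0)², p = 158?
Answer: -337493664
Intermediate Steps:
o(J) = 5 (o(J) = 4 + (1 + 0)² = 4 + 1² = 4 + 1 = 5)
(o(p) + 7403)*(-32353 - 13205) = (5 + 7403)*(-32353 - 13205) = 7408*(-45558) = -337493664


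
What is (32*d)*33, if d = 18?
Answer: 19008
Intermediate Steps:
(32*d)*33 = (32*18)*33 = 576*33 = 19008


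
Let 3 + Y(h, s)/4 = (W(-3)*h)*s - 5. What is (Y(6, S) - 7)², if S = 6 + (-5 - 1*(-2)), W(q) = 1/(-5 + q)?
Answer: 2304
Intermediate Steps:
S = 3 (S = 6 + (-5 + 2) = 6 - 3 = 3)
Y(h, s) = -32 - h*s/2 (Y(h, s) = -12 + 4*((h/(-5 - 3))*s - 5) = -12 + 4*((h/(-8))*s - 5) = -12 + 4*((-h/8)*s - 5) = -12 + 4*(-h*s/8 - 5) = -12 + 4*(-5 - h*s/8) = -12 + (-20 - h*s/2) = -32 - h*s/2)
(Y(6, S) - 7)² = ((-32 - ½*6*3) - 7)² = ((-32 - 9) - 7)² = (-41 - 7)² = (-48)² = 2304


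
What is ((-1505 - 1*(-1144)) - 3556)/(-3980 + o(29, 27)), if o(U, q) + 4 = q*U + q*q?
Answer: 3917/2472 ≈ 1.5845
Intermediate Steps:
o(U, q) = -4 + q² + U*q (o(U, q) = -4 + (q*U + q*q) = -4 + (U*q + q²) = -4 + (q² + U*q) = -4 + q² + U*q)
((-1505 - 1*(-1144)) - 3556)/(-3980 + o(29, 27)) = ((-1505 - 1*(-1144)) - 3556)/(-3980 + (-4 + 27² + 29*27)) = ((-1505 + 1144) - 3556)/(-3980 + (-4 + 729 + 783)) = (-361 - 3556)/(-3980 + 1508) = -3917/(-2472) = -3917*(-1/2472) = 3917/2472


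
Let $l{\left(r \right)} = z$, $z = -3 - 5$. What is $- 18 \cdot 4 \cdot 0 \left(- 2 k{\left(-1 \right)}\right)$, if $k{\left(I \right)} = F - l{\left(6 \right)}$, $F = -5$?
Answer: $0$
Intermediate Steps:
$z = -8$
$l{\left(r \right)} = -8$
$k{\left(I \right)} = 3$ ($k{\left(I \right)} = -5 - -8 = -5 + 8 = 3$)
$- 18 \cdot 4 \cdot 0 \left(- 2 k{\left(-1 \right)}\right) = - 18 \cdot 4 \cdot 0 \left(\left(-2\right) 3\right) = \left(-18\right) 0 \left(-6\right) = 0 \left(-6\right) = 0$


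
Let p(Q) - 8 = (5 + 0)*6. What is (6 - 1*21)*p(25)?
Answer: -570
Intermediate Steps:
p(Q) = 38 (p(Q) = 8 + (5 + 0)*6 = 8 + 5*6 = 8 + 30 = 38)
(6 - 1*21)*p(25) = (6 - 1*21)*38 = (6 - 21)*38 = -15*38 = -570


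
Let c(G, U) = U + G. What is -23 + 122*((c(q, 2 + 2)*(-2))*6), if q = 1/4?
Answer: -6245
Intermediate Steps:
q = ¼ ≈ 0.25000
c(G, U) = G + U
-23 + 122*((c(q, 2 + 2)*(-2))*6) = -23 + 122*(((¼ + (2 + 2))*(-2))*6) = -23 + 122*(((¼ + 4)*(-2))*6) = -23 + 122*(((17/4)*(-2))*6) = -23 + 122*(-17/2*6) = -23 + 122*(-51) = -23 - 6222 = -6245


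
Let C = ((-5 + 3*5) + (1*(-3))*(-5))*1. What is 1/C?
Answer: 1/25 ≈ 0.040000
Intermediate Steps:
C = 25 (C = ((-5 + 15) - 3*(-5))*1 = (10 + 15)*1 = 25*1 = 25)
1/C = 1/25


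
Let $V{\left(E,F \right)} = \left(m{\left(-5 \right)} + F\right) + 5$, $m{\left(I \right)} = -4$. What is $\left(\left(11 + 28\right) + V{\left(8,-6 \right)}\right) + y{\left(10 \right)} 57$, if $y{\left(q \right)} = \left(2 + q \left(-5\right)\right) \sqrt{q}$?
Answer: $34 - 2736 \sqrt{10} \approx -8618.0$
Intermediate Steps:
$y{\left(q \right)} = \sqrt{q} \left(2 - 5 q\right)$ ($y{\left(q \right)} = \left(2 - 5 q\right) \sqrt{q} = \sqrt{q} \left(2 - 5 q\right)$)
$V{\left(E,F \right)} = 1 + F$ ($V{\left(E,F \right)} = \left(-4 + F\right) + 5 = 1 + F$)
$\left(\left(11 + 28\right) + V{\left(8,-6 \right)}\right) + y{\left(10 \right)} 57 = \left(\left(11 + 28\right) + \left(1 - 6\right)\right) + \sqrt{10} \left(2 - 50\right) 57 = \left(39 - 5\right) + \sqrt{10} \left(2 - 50\right) 57 = 34 + \sqrt{10} \left(-48\right) 57 = 34 + - 48 \sqrt{10} \cdot 57 = 34 - 2736 \sqrt{10}$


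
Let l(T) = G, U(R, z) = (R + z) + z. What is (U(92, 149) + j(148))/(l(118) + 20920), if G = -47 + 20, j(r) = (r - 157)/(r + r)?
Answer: 115431/6184328 ≈ 0.018665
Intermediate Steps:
U(R, z) = R + 2*z
j(r) = (-157 + r)/(2*r) (j(r) = (-157 + r)/((2*r)) = (-157 + r)*(1/(2*r)) = (-157 + r)/(2*r))
G = -27
l(T) = -27
(U(92, 149) + j(148))/(l(118) + 20920) = ((92 + 2*149) + (½)*(-157 + 148)/148)/(-27 + 20920) = ((92 + 298) + (½)*(1/148)*(-9))/20893 = (390 - 9/296)*(1/20893) = (115431/296)*(1/20893) = 115431/6184328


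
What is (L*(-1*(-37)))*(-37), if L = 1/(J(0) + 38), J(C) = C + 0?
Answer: -1369/38 ≈ -36.026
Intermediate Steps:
J(C) = C
L = 1/38 (L = 1/(0 + 38) = 1/38 ≈ 0.026316)
(L*(-1*(-37)))*(-37) = ((-1*(-37))/38)*(-37) = ((1/38)*37)*(-37) = (37/38)*(-37) = -1369/38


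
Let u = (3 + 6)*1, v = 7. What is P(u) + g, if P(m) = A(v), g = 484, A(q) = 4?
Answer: 488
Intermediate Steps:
u = 9 (u = 9*1 = 9)
P(m) = 4
P(u) + g = 4 + 484 = 488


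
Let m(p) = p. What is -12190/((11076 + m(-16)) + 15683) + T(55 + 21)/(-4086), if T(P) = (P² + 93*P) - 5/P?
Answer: -29890319117/8304664248 ≈ -3.5992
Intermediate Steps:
T(P) = P² - 5/P + 93*P
-12190/((11076 + m(-16)) + 15683) + T(55 + 21)/(-4086) = -12190/((11076 - 16) + 15683) + ((-5 + (55 + 21)²*(93 + (55 + 21)))/(55 + 21))/(-4086) = -12190/(11060 + 15683) + ((-5 + 76²*(93 + 76))/76)*(-1/4086) = -12190/26743 + ((-5 + 5776*169)/76)*(-1/4086) = -12190*1/26743 + ((-5 + 976144)/76)*(-1/4086) = -12190/26743 + ((1/76)*976139)*(-1/4086) = -12190/26743 + (976139/76)*(-1/4086) = -12190/26743 - 976139/310536 = -29890319117/8304664248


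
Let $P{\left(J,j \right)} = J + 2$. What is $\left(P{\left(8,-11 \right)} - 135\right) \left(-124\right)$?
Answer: $15500$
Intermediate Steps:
$P{\left(J,j \right)} = 2 + J$
$\left(P{\left(8,-11 \right)} - 135\right) \left(-124\right) = \left(\left(2 + 8\right) - 135\right) \left(-124\right) = \left(10 - 135\right) \left(-124\right) = \left(-125\right) \left(-124\right) = 15500$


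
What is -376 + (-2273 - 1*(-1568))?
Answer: -1081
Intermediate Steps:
-376 + (-2273 - 1*(-1568)) = -376 + (-2273 + 1568) = -376 - 705 = -1081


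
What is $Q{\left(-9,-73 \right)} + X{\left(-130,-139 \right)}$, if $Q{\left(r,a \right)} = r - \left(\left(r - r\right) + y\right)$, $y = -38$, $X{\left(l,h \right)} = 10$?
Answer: $39$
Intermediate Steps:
$Q{\left(r,a \right)} = 38 + r$ ($Q{\left(r,a \right)} = r - \left(\left(r - r\right) - 38\right) = r - \left(0 - 38\right) = r - -38 = r + 38 = 38 + r$)
$Q{\left(-9,-73 \right)} + X{\left(-130,-139 \right)} = \left(38 - 9\right) + 10 = 29 + 10 = 39$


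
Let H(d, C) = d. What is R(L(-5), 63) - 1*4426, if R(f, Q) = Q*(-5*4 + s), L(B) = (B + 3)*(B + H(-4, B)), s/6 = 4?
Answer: -4174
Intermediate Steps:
s = 24 (s = 6*4 = 24)
L(B) = (-4 + B)*(3 + B) (L(B) = (B + 3)*(B - 4) = (3 + B)*(-4 + B) = (-4 + B)*(3 + B))
R(f, Q) = 4*Q (R(f, Q) = Q*(-5*4 + 24) = Q*(-20 + 24) = Q*4 = 4*Q)
R(L(-5), 63) - 1*4426 = 4*63 - 1*4426 = 252 - 4426 = -4174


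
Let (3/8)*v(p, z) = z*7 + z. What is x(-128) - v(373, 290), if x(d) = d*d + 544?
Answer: 32224/3 ≈ 10741.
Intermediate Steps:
v(p, z) = 64*z/3 (v(p, z) = 8*(z*7 + z)/3 = 8*(7*z + z)/3 = 8*(8*z)/3 = 64*z/3)
x(d) = 544 + d² (x(d) = d² + 544 = 544 + d²)
x(-128) - v(373, 290) = (544 + (-128)²) - 64*290/3 = (544 + 16384) - 1*18560/3 = 16928 - 18560/3 = 32224/3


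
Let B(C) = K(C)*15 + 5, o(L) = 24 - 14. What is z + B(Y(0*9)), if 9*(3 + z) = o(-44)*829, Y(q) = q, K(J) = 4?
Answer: 8848/9 ≈ 983.11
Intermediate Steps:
o(L) = 10
B(C) = 65 (B(C) = 4*15 + 5 = 60 + 5 = 65)
z = 8263/9 (z = -3 + (10*829)/9 = -3 + (1/9)*8290 = -3 + 8290/9 = 8263/9 ≈ 918.11)
z + B(Y(0*9)) = 8263/9 + 65 = 8848/9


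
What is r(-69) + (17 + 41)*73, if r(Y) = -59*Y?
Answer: 8305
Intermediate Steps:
r(-69) + (17 + 41)*73 = -59*(-69) + (17 + 41)*73 = 4071 + 58*73 = 4071 + 4234 = 8305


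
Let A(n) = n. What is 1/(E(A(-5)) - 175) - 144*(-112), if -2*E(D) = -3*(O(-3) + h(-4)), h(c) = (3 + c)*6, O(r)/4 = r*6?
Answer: 4709375/292 ≈ 16128.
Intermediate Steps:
O(r) = 24*r (O(r) = 4*(r*6) = 4*(6*r) = 24*r)
h(c) = 18 + 6*c
E(D) = -117 (E(D) = -(-3)*(24*(-3) + (18 + 6*(-4)))/2 = -(-3)*(-72 + (18 - 24))/2 = -(-3)*(-72 - 6)/2 = -(-3)*(-78)/2 = -1/2*234 = -117)
1/(E(A(-5)) - 175) - 144*(-112) = 1/(-117 - 175) - 144*(-112) = 1/(-292) + 16128 = -1/292 + 16128 = 4709375/292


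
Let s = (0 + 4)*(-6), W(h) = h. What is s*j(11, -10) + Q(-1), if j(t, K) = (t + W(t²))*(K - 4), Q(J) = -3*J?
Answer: 44355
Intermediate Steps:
s = -24 (s = 4*(-6) = -24)
j(t, K) = (-4 + K)*(t + t²) (j(t, K) = (t + t²)*(K - 4) = (t + t²)*(-4 + K) = (-4 + K)*(t + t²))
s*j(11, -10) + Q(-1) = -264*(-4 - 10 - 4*11 - 10*11) - 3*(-1) = -264*(-4 - 10 - 44 - 110) + 3 = -264*(-168) + 3 = -24*(-1848) + 3 = 44352 + 3 = 44355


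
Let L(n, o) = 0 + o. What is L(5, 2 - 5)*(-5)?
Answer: 15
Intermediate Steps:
L(n, o) = o
L(5, 2 - 5)*(-5) = (2 - 5)*(-5) = -3*(-5) = 15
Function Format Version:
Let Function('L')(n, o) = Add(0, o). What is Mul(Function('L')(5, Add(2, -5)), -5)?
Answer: 15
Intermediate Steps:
Function('L')(n, o) = o
Mul(Function('L')(5, Add(2, -5)), -5) = Mul(Add(2, -5), -5) = Mul(-3, -5) = 15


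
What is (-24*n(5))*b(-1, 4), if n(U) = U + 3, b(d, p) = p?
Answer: -768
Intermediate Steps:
n(U) = 3 + U
(-24*n(5))*b(-1, 4) = -24*(3 + 5)*4 = -24*8*4 = -192*4 = -768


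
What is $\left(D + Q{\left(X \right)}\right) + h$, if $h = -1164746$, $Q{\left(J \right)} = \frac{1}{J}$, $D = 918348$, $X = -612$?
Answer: $- \frac{150795577}{612} \approx -2.464 \cdot 10^{5}$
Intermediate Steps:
$\left(D + Q{\left(X \right)}\right) + h = \left(918348 + \frac{1}{-612}\right) - 1164746 = \left(918348 - \frac{1}{612}\right) - 1164746 = \frac{562028975}{612} - 1164746 = - \frac{150795577}{612}$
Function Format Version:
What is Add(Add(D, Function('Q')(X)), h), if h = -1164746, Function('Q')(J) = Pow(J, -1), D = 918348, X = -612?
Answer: Rational(-150795577, 612) ≈ -2.4640e+5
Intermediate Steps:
Add(Add(D, Function('Q')(X)), h) = Add(Add(918348, Pow(-612, -1)), -1164746) = Add(Add(918348, Rational(-1, 612)), -1164746) = Add(Rational(562028975, 612), -1164746) = Rational(-150795577, 612)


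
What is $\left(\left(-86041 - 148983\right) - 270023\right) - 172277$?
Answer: $-677324$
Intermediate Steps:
$\left(\left(-86041 - 148983\right) - 270023\right) - 172277 = \left(-235024 - 270023\right) - 172277 = -505047 - 172277 = -677324$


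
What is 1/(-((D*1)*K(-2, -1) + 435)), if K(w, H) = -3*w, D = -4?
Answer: -1/411 ≈ -0.0024331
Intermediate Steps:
1/(-((D*1)*K(-2, -1) + 435)) = 1/(-((-4*1)*(-3*(-2)) + 435)) = 1/(-(-4*6 + 435)) = 1/(-(-24 + 435)) = 1/(-1*411) = 1/(-411) = -1/411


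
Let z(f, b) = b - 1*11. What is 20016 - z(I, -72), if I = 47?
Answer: 20099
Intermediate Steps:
z(f, b) = -11 + b (z(f, b) = b - 11 = -11 + b)
20016 - z(I, -72) = 20016 - (-11 - 72) = 20016 - 1*(-83) = 20016 + 83 = 20099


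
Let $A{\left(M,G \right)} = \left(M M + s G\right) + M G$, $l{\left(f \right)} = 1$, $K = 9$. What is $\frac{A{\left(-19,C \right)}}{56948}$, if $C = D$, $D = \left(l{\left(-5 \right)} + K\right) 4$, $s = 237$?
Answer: $\frac{9081}{56948} \approx 0.15946$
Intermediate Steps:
$D = 40$ ($D = \left(1 + 9\right) 4 = 10 \cdot 4 = 40$)
$C = 40$
$A{\left(M,G \right)} = M^{2} + 237 G + G M$ ($A{\left(M,G \right)} = \left(M M + 237 G\right) + M G = \left(M^{2} + 237 G\right) + G M = M^{2} + 237 G + G M$)
$\frac{A{\left(-19,C \right)}}{56948} = \frac{\left(-19\right)^{2} + 237 \cdot 40 + 40 \left(-19\right)}{56948} = \left(361 + 9480 - 760\right) \frac{1}{56948} = 9081 \cdot \frac{1}{56948} = \frac{9081}{56948}$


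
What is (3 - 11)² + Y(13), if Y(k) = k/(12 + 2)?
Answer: 909/14 ≈ 64.929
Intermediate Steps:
Y(k) = k/14
(3 - 11)² + Y(13) = (3 - 11)² + (1/14)*13 = (-8)² + 13/14 = 64 + 13/14 = 909/14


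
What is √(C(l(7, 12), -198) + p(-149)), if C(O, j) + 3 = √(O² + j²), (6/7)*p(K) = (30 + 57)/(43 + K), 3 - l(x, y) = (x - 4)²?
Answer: √(-44467 + 67416*√1090)/106 ≈ 13.933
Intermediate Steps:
l(x, y) = 3 - (-4 + x)² (l(x, y) = 3 - (x - 4)² = 3 - (-4 + x)²)
p(K) = 203/(2*(43 + K)) (p(K) = 7*((30 + 57)/(43 + K))/6 = 7*(87/(43 + K))/6 = 203/(2*(43 + K)))
C(O, j) = -3 + √(O² + j²)
√(C(l(7, 12), -198) + p(-149)) = √((-3 + √((3 - (-4 + 7)²)² + (-198)²)) + 203/(2*(43 - 149))) = √((-3 + √((3 - 1*3²)² + 39204)) + (203/2)/(-106)) = √((-3 + √((3 - 1*9)² + 39204)) + (203/2)*(-1/106)) = √((-3 + √((3 - 9)² + 39204)) - 203/212) = √((-3 + √((-6)² + 39204)) - 203/212) = √((-3 + √(36 + 39204)) - 203/212) = √((-3 + √39240) - 203/212) = √((-3 + 6*√1090) - 203/212) = √(-839/212 + 6*√1090)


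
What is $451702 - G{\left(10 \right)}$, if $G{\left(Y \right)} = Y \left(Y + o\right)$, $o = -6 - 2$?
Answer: $451682$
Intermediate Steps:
$o = -8$
$G{\left(Y \right)} = Y \left(-8 + Y\right)$ ($G{\left(Y \right)} = Y \left(Y - 8\right) = Y \left(-8 + Y\right)$)
$451702 - G{\left(10 \right)} = 451702 - 10 \left(-8 + 10\right) = 451702 - 10 \cdot 2 = 451702 - 20 = 451682$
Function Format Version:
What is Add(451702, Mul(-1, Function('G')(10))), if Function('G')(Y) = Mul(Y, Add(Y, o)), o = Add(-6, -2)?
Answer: 451682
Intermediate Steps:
o = -8
Function('G')(Y) = Mul(Y, Add(-8, Y)) (Function('G')(Y) = Mul(Y, Add(Y, -8)) = Mul(Y, Add(-8, Y)))
Add(451702, Mul(-1, Function('G')(10))) = Add(451702, Mul(-1, Mul(10, Add(-8, 10)))) = Add(451702, Mul(-1, Mul(10, 2))) = Add(451702, Mul(-1, 20)) = Add(451702, -20) = 451682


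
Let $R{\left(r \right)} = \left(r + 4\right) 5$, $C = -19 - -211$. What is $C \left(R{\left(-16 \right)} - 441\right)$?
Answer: $-96192$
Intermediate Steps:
$C = 192$ ($C = -19 + 211 = 192$)
$R{\left(r \right)} = 20 + 5 r$ ($R{\left(r \right)} = \left(4 + r\right) 5 = 20 + 5 r$)
$C \left(R{\left(-16 \right)} - 441\right) = 192 \left(\left(20 + 5 \left(-16\right)\right) - 441\right) = 192 \left(\left(20 - 80\right) - 441\right) = 192 \left(-60 - 441\right) = 192 \left(-501\right) = -96192$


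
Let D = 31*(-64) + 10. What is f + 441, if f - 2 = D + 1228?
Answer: -303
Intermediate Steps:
D = -1974 (D = -1984 + 10 = -1974)
f = -744 (f = 2 + (-1974 + 1228) = 2 - 746 = -744)
f + 441 = -744 + 441 = -303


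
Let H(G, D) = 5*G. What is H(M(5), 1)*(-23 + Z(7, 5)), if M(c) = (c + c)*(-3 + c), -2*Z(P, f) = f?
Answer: -2550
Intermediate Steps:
Z(P, f) = -f/2
M(c) = 2*c*(-3 + c) (M(c) = (2*c)*(-3 + c) = 2*c*(-3 + c))
H(M(5), 1)*(-23 + Z(7, 5)) = (5*(2*5*(-3 + 5)))*(-23 - 1/2*5) = (5*(2*5*2))*(-23 - 5/2) = (5*20)*(-51/2) = 100*(-51/2) = -2550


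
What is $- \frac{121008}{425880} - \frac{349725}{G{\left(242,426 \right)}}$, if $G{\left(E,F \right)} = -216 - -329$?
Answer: $- \frac{6206439871}{2005185} \approx -3095.2$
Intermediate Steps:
$G{\left(E,F \right)} = 113$ ($G{\left(E,F \right)} = -216 + 329 = 113$)
$- \frac{121008}{425880} - \frac{349725}{G{\left(242,426 \right)}} = - \frac{121008}{425880} - \frac{349725}{113} = \left(-121008\right) \frac{1}{425880} - \frac{349725}{113} = - \frac{5042}{17745} - \frac{349725}{113} = - \frac{6206439871}{2005185}$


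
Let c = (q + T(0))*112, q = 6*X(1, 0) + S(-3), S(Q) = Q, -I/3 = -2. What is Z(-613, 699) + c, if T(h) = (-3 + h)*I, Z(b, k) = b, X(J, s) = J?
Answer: -2293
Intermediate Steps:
I = 6 (I = -3*(-2) = 6)
q = 3 (q = 6*1 - 3 = 6 - 3 = 3)
T(h) = -18 + 6*h (T(h) = (-3 + h)*6 = -18 + 6*h)
c = -1680 (c = (3 + (-18 + 6*0))*112 = (3 + (-18 + 0))*112 = (3 - 18)*112 = -15*112 = -1680)
Z(-613, 699) + c = -613 - 1680 = -2293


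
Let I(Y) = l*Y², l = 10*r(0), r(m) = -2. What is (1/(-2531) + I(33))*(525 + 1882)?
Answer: -132686310667/2531 ≈ -5.2424e+7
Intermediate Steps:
l = -20 (l = 10*(-2) = -20)
I(Y) = -20*Y²
(1/(-2531) + I(33))*(525 + 1882) = (1/(-2531) - 20*33²)*(525 + 1882) = (-1/2531 - 20*1089)*2407 = (-1/2531 - 21780)*2407 = -55125181/2531*2407 = -132686310667/2531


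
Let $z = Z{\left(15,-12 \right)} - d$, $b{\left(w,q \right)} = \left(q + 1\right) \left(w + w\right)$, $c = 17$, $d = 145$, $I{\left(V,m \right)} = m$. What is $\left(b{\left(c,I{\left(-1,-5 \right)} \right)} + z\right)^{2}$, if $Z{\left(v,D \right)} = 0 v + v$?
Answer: $70756$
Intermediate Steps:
$Z{\left(v,D \right)} = v$ ($Z{\left(v,D \right)} = 0 + v = v$)
$b{\left(w,q \right)} = 2 w \left(1 + q\right)$ ($b{\left(w,q \right)} = \left(1 + q\right) 2 w = 2 w \left(1 + q\right)$)
$z = -130$ ($z = 15 - 145 = -130$)
$\left(b{\left(c,I{\left(-1,-5 \right)} \right)} + z\right)^{2} = \left(2 \cdot 17 \left(1 - 5\right) - 130\right)^{2} = \left(2 \cdot 17 \left(-4\right) - 130\right)^{2} = \left(-136 - 130\right)^{2} = \left(-266\right)^{2} = 70756$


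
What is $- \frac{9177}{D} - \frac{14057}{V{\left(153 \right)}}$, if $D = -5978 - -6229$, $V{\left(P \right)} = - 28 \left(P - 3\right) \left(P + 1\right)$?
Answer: $- \frac{5932155293}{162346800} \approx -36.54$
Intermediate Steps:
$V{\left(P \right)} = - 28 \left(1 + P\right) \left(-3 + P\right)$ ($V{\left(P \right)} = - 28 \left(-3 + P\right) \left(1 + P\right) = - 28 \left(1 + P\right) \left(-3 + P\right)$)
$D = 251$ ($D = -5978 + 6229 = 251$)
$- \frac{9177}{D} - \frac{14057}{V{\left(153 \right)}} = - \frac{9177}{251} - \frac{14057}{84 - 28 \cdot 153^{2} + 56 \cdot 153} = \left(-9177\right) \frac{1}{251} - \frac{14057}{84 - 655452 + 8568} = - \frac{9177}{251} - \frac{14057}{84 - 655452 + 8568} = - \frac{9177}{251} - \frac{14057}{-646800} = - \frac{9177}{251} - - \frac{14057}{646800} = - \frac{9177}{251} + \frac{14057}{646800} = - \frac{5932155293}{162346800}$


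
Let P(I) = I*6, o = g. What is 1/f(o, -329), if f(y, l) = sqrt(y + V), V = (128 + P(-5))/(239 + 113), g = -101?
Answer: -4*I*sqrt(194997)/17727 ≈ -0.099641*I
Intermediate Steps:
o = -101
P(I) = 6*I
V = 49/176 (V = (128 + 6*(-5))/(239 + 113) = (128 - 30)/352 = 98*(1/352) = 49/176 ≈ 0.27841)
f(y, l) = sqrt(49/176 + y) (f(y, l) = sqrt(y + 49/176) = sqrt(49/176 + y))
1/f(o, -329) = 1/(sqrt(539 + 1936*(-101))/44) = 1/(sqrt(539 - 195536)/44) = 1/(sqrt(-194997)/44) = 1/((I*sqrt(194997))/44) = 1/(I*sqrt(194997)/44) = -4*I*sqrt(194997)/17727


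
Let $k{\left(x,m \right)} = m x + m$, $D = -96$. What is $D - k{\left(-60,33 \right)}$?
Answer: $1851$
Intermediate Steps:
$k{\left(x,m \right)} = m + m x$
$D - k{\left(-60,33 \right)} = -96 - 33 \left(1 - 60\right) = -96 - 33 \left(-59\right) = -96 - -1947 = -96 + 1947 = 1851$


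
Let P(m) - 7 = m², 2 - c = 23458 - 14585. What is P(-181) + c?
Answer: 23897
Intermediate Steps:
c = -8871 (c = 2 - (23458 - 14585) = 2 - 1*8873 = 2 - 8873 = -8871)
P(m) = 7 + m²
P(-181) + c = (7 + (-181)²) - 8871 = (7 + 32761) - 8871 = 32768 - 8871 = 23897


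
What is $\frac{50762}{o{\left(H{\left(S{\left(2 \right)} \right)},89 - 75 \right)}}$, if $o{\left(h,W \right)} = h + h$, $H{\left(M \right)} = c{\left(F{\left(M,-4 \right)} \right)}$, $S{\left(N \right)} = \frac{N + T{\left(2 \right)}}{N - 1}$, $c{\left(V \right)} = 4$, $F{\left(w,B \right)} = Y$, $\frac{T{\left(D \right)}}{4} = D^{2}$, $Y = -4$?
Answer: $\frac{25381}{4} \approx 6345.3$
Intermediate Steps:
$T{\left(D \right)} = 4 D^{2}$
$F{\left(w,B \right)} = -4$
$S{\left(N \right)} = \frac{16 + N}{-1 + N}$ ($S{\left(N \right)} = \frac{N + 4 \cdot 2^{2}}{N - 1} = \frac{N + 4 \cdot 4}{-1 + N} = \frac{N + 16}{-1 + N} = \frac{16 + N}{-1 + N}$)
$H{\left(M \right)} = 4$
$o{\left(h,W \right)} = 2 h$
$\frac{50762}{o{\left(H{\left(S{\left(2 \right)} \right)},89 - 75 \right)}} = \frac{50762}{2 \cdot 4} = \frac{50762}{8} = 50762 \cdot \frac{1}{8} = \frac{25381}{4}$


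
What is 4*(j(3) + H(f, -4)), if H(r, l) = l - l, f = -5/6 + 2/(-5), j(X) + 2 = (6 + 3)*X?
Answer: 100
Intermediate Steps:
j(X) = -2 + 9*X (j(X) = -2 + (6 + 3)*X = -2 + 9*X)
f = -37/30 (f = -5*1/6 + 2*(-1/5) = -5/6 - 2/5 = -37/30 ≈ -1.2333)
H(r, l) = 0
4*(j(3) + H(f, -4)) = 4*((-2 + 9*3) + 0) = 4*((-2 + 27) + 0) = 4*(25 + 0) = 4*25 = 100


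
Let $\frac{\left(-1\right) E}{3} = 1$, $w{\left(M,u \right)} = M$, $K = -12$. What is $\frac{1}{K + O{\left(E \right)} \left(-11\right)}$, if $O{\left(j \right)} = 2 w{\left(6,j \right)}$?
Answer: $- \frac{1}{144} \approx -0.0069444$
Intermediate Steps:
$E = -3$ ($E = \left(-3\right) 1 = -3$)
$O{\left(j \right)} = 12$ ($O{\left(j \right)} = 2 \cdot 6 = 12$)
$\frac{1}{K + O{\left(E \right)} \left(-11\right)} = \frac{1}{-12 + 12 \left(-11\right)} = \frac{1}{-12 - 132} = \frac{1}{-144} = - \frac{1}{144}$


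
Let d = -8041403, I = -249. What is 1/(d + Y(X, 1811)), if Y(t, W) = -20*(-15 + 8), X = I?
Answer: -1/8041263 ≈ -1.2436e-7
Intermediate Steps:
X = -249
Y(t, W) = 140 (Y(t, W) = -20*(-7) = 140)
1/(d + Y(X, 1811)) = 1/(-8041403 + 140) = 1/(-8041263) = -1/8041263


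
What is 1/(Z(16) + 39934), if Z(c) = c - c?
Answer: 1/39934 ≈ 2.5041e-5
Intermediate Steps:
Z(c) = 0
1/(Z(16) + 39934) = 1/(0 + 39934) = 1/39934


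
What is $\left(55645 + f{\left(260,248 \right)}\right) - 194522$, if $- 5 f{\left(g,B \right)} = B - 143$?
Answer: $-138898$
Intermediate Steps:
$f{\left(g,B \right)} = \frac{143}{5} - \frac{B}{5}$ ($f{\left(g,B \right)} = - \frac{B - 143}{5} = - \frac{-143 + B}{5} = \frac{143}{5} - \frac{B}{5}$)
$\left(55645 + f{\left(260,248 \right)}\right) - 194522 = \left(55645 + \left(\frac{143}{5} - \frac{248}{5}\right)\right) - 194522 = \left(55645 - 21\right) - 194522 = 55624 - 194522 = -138898$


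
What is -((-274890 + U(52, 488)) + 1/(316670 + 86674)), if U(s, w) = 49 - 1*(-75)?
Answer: 110825217503/403344 ≈ 2.7477e+5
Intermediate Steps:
U(s, w) = 124 (U(s, w) = 49 + 75 = 124)
-((-274890 + U(52, 488)) + 1/(316670 + 86674)) = -((-274890 + 124) + 1/(316670 + 86674)) = -(-274766 + 1/403344) = -1*(-110825217503/403344) = 110825217503/403344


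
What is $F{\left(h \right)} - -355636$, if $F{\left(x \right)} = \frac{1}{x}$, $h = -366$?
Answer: $\frac{130162775}{366} \approx 3.5564 \cdot 10^{5}$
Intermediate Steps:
$F{\left(h \right)} - -355636 = \frac{1}{-366} - -355636 = - \frac{1}{366} + 355636 = \frac{130162775}{366}$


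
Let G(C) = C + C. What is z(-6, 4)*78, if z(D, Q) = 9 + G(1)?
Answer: 858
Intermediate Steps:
G(C) = 2*C
z(D, Q) = 11 (z(D, Q) = 9 + 2*1 = 9 + 2 = 11)
z(-6, 4)*78 = 11*78 = 858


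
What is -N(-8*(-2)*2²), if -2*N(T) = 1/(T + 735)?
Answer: 1/1598 ≈ 0.00062578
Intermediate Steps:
N(T) = -1/(2*(735 + T)) (N(T) = -1/(2*(T + 735)) = -1/(2*(735 + T)))
-N(-8*(-2)*2²) = -(-1)/(1470 + 2*(-8*(-2)*2²)) = -(-1)/(1470 + 2*(16*4)) = -(-1)/(1470 + 2*64) = -(-1)/(1470 + 128) = -(-1)/1598 = -1*(-1/1598) = 1/1598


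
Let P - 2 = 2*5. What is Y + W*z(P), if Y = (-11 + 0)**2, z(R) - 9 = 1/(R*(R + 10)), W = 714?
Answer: 288187/44 ≈ 6549.7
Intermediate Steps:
P = 12 (P = 2 + 2*5 = 2 + 10 = 12)
z(R) = 9 + 1/(R*(10 + R)) (z(R) = 9 + 1/(R*(R + 10)) = 9 + 1/(R*(10 + R)))
Y = 121 (Y = (-11)**2 = 121)
Y + W*z(P) = 121 + 714*((1 + 9*12**2 + 90*12)/(12*(10 + 12))) = 121 + 714*((1/12)*(1 + 9*144 + 1080)/22) = 121 + 714*((1/12)*(1/22)*(1 + 1296 + 1080)) = 121 + 714*((1/12)*(1/22)*2377) = 121 + 714*(2377/264) = 121 + 282863/44 = 288187/44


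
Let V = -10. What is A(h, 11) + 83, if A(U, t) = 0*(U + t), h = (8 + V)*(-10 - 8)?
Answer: 83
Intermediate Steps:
h = 36 (h = (8 - 10)*(-10 - 8) = -2*(-18) = 36)
A(U, t) = 0
A(h, 11) + 83 = 0 + 83 = 83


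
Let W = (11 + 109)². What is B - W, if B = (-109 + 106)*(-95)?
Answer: -14115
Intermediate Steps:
W = 14400 (W = 120² = 14400)
B = 285 (B = -3*(-95) = 285)
B - W = 285 - 1*14400 = 285 - 14400 = -14115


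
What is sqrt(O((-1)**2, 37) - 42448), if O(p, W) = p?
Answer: I*sqrt(42447) ≈ 206.03*I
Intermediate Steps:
sqrt(O((-1)**2, 37) - 42448) = sqrt((-1)**2 - 42448) = sqrt(1 - 42448) = sqrt(-42447) = I*sqrt(42447)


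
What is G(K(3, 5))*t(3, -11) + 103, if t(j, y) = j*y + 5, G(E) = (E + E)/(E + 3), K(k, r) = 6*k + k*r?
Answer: 155/3 ≈ 51.667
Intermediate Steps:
G(E) = 2*E/(3 + E) (G(E) = (2*E)/(3 + E) = 2*E/(3 + E))
t(j, y) = 5 + j*y
G(K(3, 5))*t(3, -11) + 103 = (2*(3*(6 + 5))/(3 + 3*(6 + 5)))*(5 + 3*(-11)) + 103 = (2*(3*11)/(3 + 3*11))*(5 - 33) + 103 = (2*33/(3 + 33))*(-28) + 103 = (2*33/36)*(-28) + 103 = (2*33*(1/36))*(-28) + 103 = (11/6)*(-28) + 103 = -154/3 + 103 = 155/3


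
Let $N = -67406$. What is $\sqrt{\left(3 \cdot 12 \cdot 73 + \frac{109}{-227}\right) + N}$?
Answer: $\frac{i \sqrt{3337970305}}{227} \approx 254.52 i$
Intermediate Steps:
$\sqrt{\left(3 \cdot 12 \cdot 73 + \frac{109}{-227}\right) + N} = \sqrt{\left(3 \cdot 12 \cdot 73 + \frac{109}{-227}\right) - 67406} = \sqrt{\left(36 \cdot 73 + 109 \left(- \frac{1}{227}\right)\right) - 67406} = \sqrt{\left(2628 - \frac{109}{227}\right) - 67406} = \sqrt{\frac{596447}{227} - 67406} = \sqrt{- \frac{14704715}{227}} = \frac{i \sqrt{3337970305}}{227}$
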